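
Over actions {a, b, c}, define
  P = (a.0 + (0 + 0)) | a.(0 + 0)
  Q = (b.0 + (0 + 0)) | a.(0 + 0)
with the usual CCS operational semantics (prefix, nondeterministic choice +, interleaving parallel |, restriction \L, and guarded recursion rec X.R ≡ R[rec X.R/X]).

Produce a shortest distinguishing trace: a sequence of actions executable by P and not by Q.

aa

P's transition system — 4 states:
  u0 = (a.0 + (0 + 0)) | a.(0 + 0) has moves -a-> u1, -a-> u2
  u1 = (a.0 + (0 + 0)) | (0 + 0) has moves -a-> u3
  u2 = 0 | a.(0 + 0) has moves -a-> u3
  u3 = 0 | (0 + 0) has moves deadlocked
Q's transition system — 4 states:
  v0 = (b.0 + (0 + 0)) | a.(0 + 0) has moves -a-> v1, -b-> v2
  v1 = (b.0 + (0 + 0)) | (0 + 0) has moves -b-> v3
  v2 = 0 | a.(0 + 0) has moves -a-> v3
  v3 = 0 | (0 + 0) has moves deadlocked
Run σ = ⟨aa⟩ on P: start {u0}
  step 1 (a): {u1, u2}
  step 2 (a): {u3}
  — P admits the full trace.
Run σ = ⟨aa⟩ on Q: start {v0}
  step 1 (a): {v1}
  step 2 (a): ∅ (Q stuck)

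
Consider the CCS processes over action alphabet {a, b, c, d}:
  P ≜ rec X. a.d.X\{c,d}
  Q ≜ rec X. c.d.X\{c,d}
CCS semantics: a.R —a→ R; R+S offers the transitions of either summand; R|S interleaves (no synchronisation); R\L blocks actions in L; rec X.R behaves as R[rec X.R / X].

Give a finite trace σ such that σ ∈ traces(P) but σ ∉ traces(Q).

Reachable graph of P (4 states):
  p0 = rec X. a.d.X\{c,d} :: --a--▸ p1
  p1 = d.(rec X. a.d.X\{c,d})\{c,d} :: --d--▸ p2
  p2 = (rec X. a.d.X\{c,d})\{c,d} :: --a--▸ p3
  p3 = (d.(rec X. a.d.X\{c,d})\{c,d})\{c,d} :: ·
Reachable graph of Q (3 states):
  q0 = rec X. c.d.X\{c,d} :: --c--▸ q1
  q1 = d.(rec X. c.d.X\{c,d})\{c,d} :: --d--▸ q2
  q2 = (rec X. c.d.X\{c,d})\{c,d} :: ·
Run σ = ⟨a⟩ on P: start {p0}
  [1] a ⇒ {p1}
  P completes σ.
Run σ = ⟨a⟩ on Q: start {q0}
  [1] a ⇒ ∅ (Q stuck)

a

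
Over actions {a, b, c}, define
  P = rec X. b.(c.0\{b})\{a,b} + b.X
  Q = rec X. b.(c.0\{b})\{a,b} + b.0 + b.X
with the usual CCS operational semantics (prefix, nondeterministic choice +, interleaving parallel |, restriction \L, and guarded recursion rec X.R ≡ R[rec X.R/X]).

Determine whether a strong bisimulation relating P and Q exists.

not bisimilar

Reachable graph of P (3 states):
  s0 = rec X. b.(c.0\{b})\{a,b} + b.X has moves --b--▸ s0, --b--▸ s1
  s1 = (c.0\{b})\{a,b} has moves --c--▸ s2
  s2 = 0\{b}\{a,b} has moves stopped
Reachable graph of Q (4 states):
  t0 = rec X. b.(c.0\{b})\{a,b} + b.0 + b.X has moves --b--▸ t0, --b--▸ t1, --b--▸ t2
  t1 = (c.0\{b})\{a,b} has moves --c--▸ t3
  t2 = 0 has moves stopped
  t3 = 0\{b}\{a,b} has moves stopped
Partition-refinement fixed point:
  B0 = {s0}
  B1 = {s1, t1}
  B2 = {s2, t2, t3}
  B3 = {t0}
s0 ∈ B0, t0 ∈ B3 → different blocks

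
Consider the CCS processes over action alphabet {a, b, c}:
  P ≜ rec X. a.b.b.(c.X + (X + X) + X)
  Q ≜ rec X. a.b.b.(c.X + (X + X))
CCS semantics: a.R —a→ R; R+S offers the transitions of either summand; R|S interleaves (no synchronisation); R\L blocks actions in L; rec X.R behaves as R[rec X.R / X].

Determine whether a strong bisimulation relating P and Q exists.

bisimilar

P's transition system — 4 states:
  s0 = rec X. a.b.b.(c.X + (X + X) + X) | —a→ s1
  s1 = b.b.(c.(rec X. a.b.b.(c.X + (X + X) + X)) + ((rec X. a.b.b.(c.X + (X + X) + X)) + (rec X. a.b.b.(c.X + (X + X) + X))) + (rec X. a.b.b.(c.X + (X + X) + X))) | —b→ s2
  s2 = b.(c.(rec X. a.b.b.(c.X + (X + X) + X)) + ((rec X. a.b.b.(c.X + (X + X) + X)) + (rec X. a.b.b.(c.X + (X + X) + X))) + (rec X. a.b.b.(c.X + (X + X) + X))) | —b→ s3
  s3 = c.(rec X. a.b.b.(c.X + (X + X) + X)) + ((rec X. a.b.b.(c.X + (X + X) + X)) + (rec X. a.b.b.(c.X + (X + X) + X))) + (rec X. a.b.b.(c.X + (X + X) + X)) | —a→ s1, —c→ s0
Q's transition system — 4 states:
  t0 = rec X. a.b.b.(c.X + (X + X)) | —a→ t1
  t1 = b.b.(c.(rec X. a.b.b.(c.X + (X + X))) + ((rec X. a.b.b.(c.X + (X + X))) + (rec X. a.b.b.(c.X + (X + X))))) | —b→ t2
  t2 = b.(c.(rec X. a.b.b.(c.X + (X + X))) + ((rec X. a.b.b.(c.X + (X + X))) + (rec X. a.b.b.(c.X + (X + X))))) | —b→ t3
  t3 = c.(rec X. a.b.b.(c.X + (X + X))) + ((rec X. a.b.b.(c.X + (X + X))) + (rec X. a.b.b.(c.X + (X + X)))) | —a→ t1, —c→ t0
Bisimilarity quotient blocks:
  B0 = {s0, t0}
  B1 = {s1, t1}
  B2 = {s2, t2}
  B3 = {s3, t3}
s0 ∈ B0, t0 ∈ B0 → same block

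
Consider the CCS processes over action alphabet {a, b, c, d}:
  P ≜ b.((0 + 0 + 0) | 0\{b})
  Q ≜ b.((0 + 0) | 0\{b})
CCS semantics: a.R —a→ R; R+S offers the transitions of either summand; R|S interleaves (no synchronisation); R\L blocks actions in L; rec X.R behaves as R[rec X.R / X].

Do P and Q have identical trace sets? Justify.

trace-equivalent

LTS(P): 2 reachable states
  s0 = b.((0 + 0 + 0) | 0\{b}) has moves =b=> s1
  s1 = (0 + 0 + 0) | 0\{b} has moves (no moves)
LTS(Q): 2 reachable states
  t0 = b.((0 + 0) | 0\{b}) has moves =b=> t1
  t1 = (0 + 0) | 0\{b} has moves (no moves)
Coarsest stable partition (strong bisimilarity classes):
  B0 = {s0, t0}
  B1 = {s1, t1}
s0 ∈ B0, t0 ∈ B0 → same block
Bisimilar ⇒ trace-equivalent.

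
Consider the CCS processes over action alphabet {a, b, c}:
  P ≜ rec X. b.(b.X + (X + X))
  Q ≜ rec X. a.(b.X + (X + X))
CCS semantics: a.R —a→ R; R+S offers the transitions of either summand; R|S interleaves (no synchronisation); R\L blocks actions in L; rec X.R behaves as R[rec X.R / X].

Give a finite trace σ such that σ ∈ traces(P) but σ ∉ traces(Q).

LTS(P): 2 reachable states
  u0 = rec X. b.(b.X + (X + X)) | -b-> u1
  u1 = b.(rec X. b.(b.X + (X + X))) + ((rec X. b.(b.X + (X + X))) + (rec X. b.(b.X + (X + X)))) | -b-> u0, -b-> u1
LTS(Q): 2 reachable states
  v0 = rec X. a.(b.X + (X + X)) | -a-> v1
  v1 = b.(rec X. a.(b.X + (X + X))) + ((rec X. a.(b.X + (X + X))) + (rec X. a.(b.X + (X + X)))) | -a-> v1, -b-> v0
Executing b from P (initial set {u0}):
  after b @ step 1: {u1}
  P completes σ.
Executing b from Q (initial set {v0}):
  after b @ step 1: ∅ (Q stuck)

b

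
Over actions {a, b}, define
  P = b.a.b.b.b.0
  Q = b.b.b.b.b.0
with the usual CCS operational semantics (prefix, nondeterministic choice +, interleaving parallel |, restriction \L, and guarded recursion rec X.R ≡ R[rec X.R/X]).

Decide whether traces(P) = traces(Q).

traces(P) ≠ traces(Q) — witness ⟨ba⟩

Reachable graph of P (6 states):
  s0 = b.a.b.b.b.0 ⊢ =b=> s1
  s1 = a.b.b.b.0 ⊢ =a=> s2
  s2 = b.b.b.0 ⊢ =b=> s3
  s3 = b.b.0 ⊢ =b=> s4
  s4 = b.0 ⊢ =b=> s5
  s5 = 0 ⊢ ∅
Reachable graph of Q (6 states):
  t0 = b.b.b.b.b.0 ⊢ =b=> t1
  t1 = b.b.b.b.0 ⊢ =b=> t2
  t2 = b.b.b.0 ⊢ =b=> t3
  t3 = b.b.0 ⊢ =b=> t4
  t4 = b.0 ⊢ =b=> t5
  t5 = 0 ⊢ ∅
Executing ba from P (initial set {s0}):
  step 1 (b): {s1}
  step 2 (a): {s2}
  — P admits the full trace.
Executing ba from Q (initial set {t0}):
  step 1 (b): {t1}
  step 2 (a): ∅ (Q stuck)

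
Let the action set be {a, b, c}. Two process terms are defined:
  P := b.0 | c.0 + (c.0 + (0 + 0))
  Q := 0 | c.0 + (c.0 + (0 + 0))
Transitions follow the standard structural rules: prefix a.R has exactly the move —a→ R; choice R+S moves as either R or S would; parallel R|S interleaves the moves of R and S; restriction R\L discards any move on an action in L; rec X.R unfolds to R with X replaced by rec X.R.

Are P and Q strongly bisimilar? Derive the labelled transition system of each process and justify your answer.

not bisimilar

LTS(P): 5 reachable states
  p0 = b.0 | c.0 + (c.0 + (0 + 0)) :: =b=> p1, =c=> p2, =c=> p3
  p1 = 0 | c.0 :: =c=> p4
  p2 = 0 :: stopped
  p3 = b.0 | 0 :: =b=> p4
  p4 = 0 | 0 :: stopped
LTS(Q): 3 reachable states
  q0 = 0 | c.0 + (c.0 + (0 + 0)) :: =c=> q1, =c=> q2
  q1 = 0 :: stopped
  q2 = 0 | 0 :: stopped
Bisimilarity quotient blocks:
  B0 = {p0}
  B1 = {p1, q0}
  B2 = {p2, p4, q1, q2}
  B3 = {p3}
p0 ∈ B0, q0 ∈ B1 → different blocks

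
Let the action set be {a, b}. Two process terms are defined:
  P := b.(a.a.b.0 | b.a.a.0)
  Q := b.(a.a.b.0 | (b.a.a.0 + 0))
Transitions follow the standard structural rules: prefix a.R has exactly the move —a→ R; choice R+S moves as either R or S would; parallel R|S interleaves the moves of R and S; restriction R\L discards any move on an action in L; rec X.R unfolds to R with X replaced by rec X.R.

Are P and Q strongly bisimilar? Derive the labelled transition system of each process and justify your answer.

LTS(P): 17 reachable states
  m0 = b.(a.a.b.0 | b.a.a.0) → -b-> m1
  m1 = a.a.b.0 | b.a.a.0 → -a-> m2, -b-> m3
  m2 = a.b.0 | b.a.a.0 → -a-> m4, -b-> m5
  m3 = a.a.b.0 | a.a.0 → -a-> m5, -a-> m6
  m4 = b.0 | b.a.a.0 → -b-> m7, -b-> m8
  m5 = a.b.0 | a.a.0 → -a-> m8, -a-> m9
  m6 = a.a.b.0 | a.0 → -a-> m10, -a-> m9
  m7 = 0 | b.a.a.0 → -b-> m11
  m8 = b.0 | a.a.0 → -a-> m12, -b-> m11
  m9 = a.b.0 | a.0 → -a-> m12, -a-> m13
  m10 = a.a.b.0 | 0 → -a-> m13
  m11 = 0 | a.a.0 → -a-> m14
  m12 = b.0 | a.0 → -a-> m15, -b-> m14
  m13 = a.b.0 | 0 → -a-> m15
  m14 = 0 | a.0 → -a-> m16
  m15 = b.0 | 0 → -b-> m16
  m16 = 0 | 0 → stopped
LTS(Q): 17 reachable states
  n0 = b.(a.a.b.0 | (b.a.a.0 + 0)) → -b-> n1
  n1 = a.a.b.0 | (b.a.a.0 + 0) → -a-> n2, -b-> n3
  n2 = a.b.0 | (b.a.a.0 + 0) → -a-> n4, -b-> n5
  n3 = a.a.b.0 | a.a.0 → -a-> n5, -a-> n6
  n4 = b.0 | (b.a.a.0 + 0) → -b-> n7, -b-> n8
  n5 = a.b.0 | a.a.0 → -a-> n8, -a-> n9
  n6 = a.a.b.0 | a.0 → -a-> n10, -a-> n9
  n7 = 0 | (b.a.a.0 + 0) → -b-> n11
  n8 = b.0 | a.a.0 → -a-> n12, -b-> n11
  n9 = a.b.0 | a.0 → -a-> n12, -a-> n13
  n10 = a.a.b.0 | 0 → -a-> n13
  n11 = 0 | a.a.0 → -a-> n14
  n12 = b.0 | a.0 → -a-> n15, -b-> n14
  n13 = a.b.0 | 0 → -a-> n15
  n14 = 0 | a.0 → -a-> n16
  n15 = b.0 | 0 → -b-> n16
  n16 = 0 | 0 → stopped
Partition-refinement fixed point:
  B0 = {m0, n0}
  B1 = {m1, n1}
  B2 = {m2, n2}
  B3 = {m4, n4}
  B4 = {m8, n8}
  B5 = {m12, n12}
  B6 = {m14, n14}
  B7 = {m16, n16}
  B8 = {m15, n15}
  B9 = {m11, n11}
  B10 = {m7, n7}
  B11 = {m5, n5}
  B12 = {m9, n9}
  B13 = {m13, n13}
  B14 = {m3, n3}
  B15 = {m6, n6}
  B16 = {m10, n10}
m0 ∈ B0, n0 ∈ B0 → same block

P ~ Q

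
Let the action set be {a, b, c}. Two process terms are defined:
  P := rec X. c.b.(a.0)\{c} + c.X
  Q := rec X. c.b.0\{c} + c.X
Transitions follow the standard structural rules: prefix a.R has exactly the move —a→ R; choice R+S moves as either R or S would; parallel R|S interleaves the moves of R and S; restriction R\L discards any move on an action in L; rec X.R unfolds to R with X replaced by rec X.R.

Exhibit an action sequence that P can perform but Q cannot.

cba

LTS(P): 4 reachable states
  p0 = rec X. c.b.(a.0)\{c} + c.X | -c-> p0, -c-> p1
  p1 = b.(a.0)\{c} | -b-> p2
  p2 = (a.0)\{c} | -a-> p3
  p3 = 0\{c} | (no moves)
LTS(Q): 3 reachable states
  q0 = rec X. c.b.0\{c} + c.X | -c-> q0, -c-> q1
  q1 = b.0\{c} | -b-> q2
  q2 = 0\{c} | (no moves)
Executing cba from P (initial set {p0}):
  step 1 (c): {p0, p1}
  step 2 (b): {p2}
  step 3 (a): {p3}
  P completes σ.
Executing cba from Q (initial set {q0}):
  step 1 (c): {q0, q1}
  step 2 (b): {q2}
  step 3 (a): ∅  — Q cannot continue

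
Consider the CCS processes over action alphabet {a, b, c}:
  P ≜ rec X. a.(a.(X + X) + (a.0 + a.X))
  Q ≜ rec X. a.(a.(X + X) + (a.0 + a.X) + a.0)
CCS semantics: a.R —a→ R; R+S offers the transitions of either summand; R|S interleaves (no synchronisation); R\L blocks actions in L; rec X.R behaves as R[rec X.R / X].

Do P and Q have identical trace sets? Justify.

LTS(P): 4 reachable states
  p0 = rec X. a.(a.(X + X) + (a.0 + a.X)) → ··a··> p1
  p1 = a.((rec X. a.(a.(X + X) + (a.0 + a.X))) + (rec X. a.(a.(X + X) + (a.0 + a.X)))) + (a.0 + a.(rec X. a.(a.(X + X) + (a.0 + a.X)))) → ··a··> p0, ··a··> p2, ··a··> p3
  p2 = (rec X. a.(a.(X + X) + (a.0 + a.X))) + (rec X. a.(a.(X + X) + (a.0 + a.X))) → ··a··> p1
  p3 = 0 → (no moves)
LTS(Q): 4 reachable states
  q0 = rec X. a.(a.(X + X) + (a.0 + a.X) + a.0) → ··a··> q1
  q1 = a.((rec X. a.(a.(X + X) + (a.0 + a.X) + a.0)) + (rec X. a.(a.(X + X) + (a.0 + a.X) + a.0))) + (a.0 + a.(rec X. a.(a.(X + X) + (a.0 + a.X) + a.0))) + a.0 → ··a··> q0, ··a··> q2, ··a··> q3
  q2 = (rec X. a.(a.(X + X) + (a.0 + a.X) + a.0)) + (rec X. a.(a.(X + X) + (a.0 + a.X) + a.0)) → ··a··> q1
  q3 = 0 → (no moves)
Coarsest stable partition (strong bisimilarity classes):
  B0 = {p0, p2, q0, q2}
  B1 = {p1, q1}
  B2 = {p3, q3}
p0 ∈ B0, q0 ∈ B0 → same block
Bisimilar ⇒ trace-equivalent.

YES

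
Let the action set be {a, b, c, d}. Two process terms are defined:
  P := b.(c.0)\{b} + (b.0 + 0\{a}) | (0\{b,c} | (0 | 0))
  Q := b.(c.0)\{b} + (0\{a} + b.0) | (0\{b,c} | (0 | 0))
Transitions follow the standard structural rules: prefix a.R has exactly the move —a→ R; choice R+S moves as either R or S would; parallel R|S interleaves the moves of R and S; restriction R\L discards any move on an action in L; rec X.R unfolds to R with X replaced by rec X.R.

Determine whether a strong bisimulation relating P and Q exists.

P's transition system — 4 states:
  m0 = b.(c.0)\{b} + (b.0 + 0\{a}) | (0\{b,c} | (0 | 0)) ⊢ —b→ m1, —b→ m2
  m1 = (c.0)\{b} ⊢ —c→ m3
  m2 = 0 | (0\{b,c} | (0 | 0)) ⊢ ·
  m3 = 0\{b} ⊢ ·
Q's transition system — 4 states:
  n0 = b.(c.0)\{b} + (0\{a} + b.0) | (0\{b,c} | (0 | 0)) ⊢ —b→ n1, —b→ n2
  n1 = (c.0)\{b} ⊢ —c→ n3
  n2 = 0 | (0\{b,c} | (0 | 0)) ⊢ ·
  n3 = 0\{b} ⊢ ·
Coarsest stable partition (strong bisimilarity classes):
  B0 = {m0, n0}
  B1 = {m2, m3, n2, n3}
  B2 = {m1, n1}
m0 ∈ B0, n0 ∈ B0 → same block

YES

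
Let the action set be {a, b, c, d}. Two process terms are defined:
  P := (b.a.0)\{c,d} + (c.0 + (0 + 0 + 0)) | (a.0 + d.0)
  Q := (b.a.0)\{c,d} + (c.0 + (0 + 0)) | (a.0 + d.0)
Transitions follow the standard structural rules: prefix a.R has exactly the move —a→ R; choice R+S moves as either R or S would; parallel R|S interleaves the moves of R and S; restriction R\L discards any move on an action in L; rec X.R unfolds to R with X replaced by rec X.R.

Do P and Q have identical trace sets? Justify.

Reachable graph of P (6 states):
  p0 = (b.a.0)\{c,d} + (c.0 + (0 + 0 + 0)) | (a.0 + d.0) :: -a-> p1, -b-> p2, -c-> p3, -d-> p1
  p1 = (c.0 + (0 + 0 + 0)) | 0 :: -c-> p4
  p2 = (a.0)\{c,d} :: -a-> p5
  p3 = 0 | (a.0 + d.0) :: -a-> p4, -d-> p4
  p4 = 0 | 0 :: deadlocked
  p5 = 0\{c,d} :: deadlocked
Reachable graph of Q (6 states):
  q0 = (b.a.0)\{c,d} + (c.0 + (0 + 0)) | (a.0 + d.0) :: -a-> q1, -b-> q2, -c-> q3, -d-> q1
  q1 = (c.0 + (0 + 0)) | 0 :: -c-> q4
  q2 = (a.0)\{c,d} :: -a-> q5
  q3 = 0 | (a.0 + d.0) :: -a-> q4, -d-> q4
  q4 = 0 | 0 :: deadlocked
  q5 = 0\{c,d} :: deadlocked
Bisimilarity quotient blocks:
  B0 = {p0, q0}
  B1 = {p2, q2}
  B2 = {p4, p5, q4, q5}
  B3 = {p1, q1}
  B4 = {p3, q3}
p0 ∈ B0, q0 ∈ B0 → same block
Bisimilar ⇒ trace-equivalent.

traces(P) = traces(Q)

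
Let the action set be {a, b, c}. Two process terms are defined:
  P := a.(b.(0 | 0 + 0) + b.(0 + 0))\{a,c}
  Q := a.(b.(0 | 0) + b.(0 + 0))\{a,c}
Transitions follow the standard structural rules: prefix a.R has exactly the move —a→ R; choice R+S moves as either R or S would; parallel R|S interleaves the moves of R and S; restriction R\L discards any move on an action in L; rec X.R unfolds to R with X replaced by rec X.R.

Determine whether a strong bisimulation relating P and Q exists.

LTS(P): 4 reachable states
  s0 = a.(b.(0 | 0 + 0) + b.(0 + 0))\{a,c} → =a=> s1
  s1 = (b.(0 | 0 + 0) + b.(0 + 0))\{a,c} → =b=> s2, =b=> s3
  s2 = (0 + 0)\{a,c} → (no moves)
  s3 = (0 | 0 + 0)\{a,c} → (no moves)
LTS(Q): 4 reachable states
  t0 = a.(b.(0 | 0) + b.(0 + 0))\{a,c} → =a=> t1
  t1 = (b.(0 | 0) + b.(0 + 0))\{a,c} → =b=> t2, =b=> t3
  t2 = (0 + 0)\{a,c} → (no moves)
  t3 = (0 | 0)\{a,c} → (no moves)
Partition-refinement fixed point:
  B0 = {s0, t0}
  B1 = {s1, t1}
  B2 = {s2, s3, t2, t3}
s0 ∈ B0, t0 ∈ B0 → same block

YES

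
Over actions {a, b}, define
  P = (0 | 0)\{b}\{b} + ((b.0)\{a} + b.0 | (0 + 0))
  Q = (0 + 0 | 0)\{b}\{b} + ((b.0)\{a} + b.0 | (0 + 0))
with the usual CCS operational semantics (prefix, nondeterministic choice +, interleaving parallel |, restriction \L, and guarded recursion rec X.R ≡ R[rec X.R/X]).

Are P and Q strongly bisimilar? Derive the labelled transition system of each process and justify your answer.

YES

Reachable graph of P (3 states):
  m0 = (0 | 0)\{b}\{b} + ((b.0)\{a} + b.0 | (0 + 0)) → -b-> m1, -b-> m2
  m1 = 0 | (0 + 0) → (no moves)
  m2 = 0\{a} → (no moves)
Reachable graph of Q (3 states):
  n0 = (0 + 0 | 0)\{b}\{b} + ((b.0)\{a} + b.0 | (0 + 0)) → -b-> n1, -b-> n2
  n1 = 0 | (0 + 0) → (no moves)
  n2 = 0\{a} → (no moves)
Coarsest stable partition (strong bisimilarity classes):
  B0 = {m0, n0}
  B1 = {m1, m2, n1, n2}
m0 ∈ B0, n0 ∈ B0 → same block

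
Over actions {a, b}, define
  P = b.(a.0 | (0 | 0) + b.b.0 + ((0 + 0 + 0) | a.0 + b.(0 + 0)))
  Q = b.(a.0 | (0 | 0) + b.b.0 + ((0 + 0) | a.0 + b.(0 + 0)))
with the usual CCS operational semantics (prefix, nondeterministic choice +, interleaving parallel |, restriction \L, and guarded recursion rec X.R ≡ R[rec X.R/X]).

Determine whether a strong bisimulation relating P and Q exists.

bisimilar

P's transition system — 7 states:
  u0 = b.(a.0 | (0 | 0) + b.b.0 + ((0 + 0 + 0) | a.0 + b.(0 + 0))) :: —b→ u1
  u1 = a.0 | (0 | 0) + b.b.0 + ((0 + 0 + 0) | a.0 + b.(0 + 0)) :: —a→ u2, —a→ u3, —b→ u4, —b→ u5
  u2 = (0 + 0 + 0) | 0 :: stopped
  u3 = 0 | (0 | 0) :: stopped
  u4 = 0 + 0 :: stopped
  u5 = b.0 :: —b→ u6
  u6 = 0 :: stopped
Q's transition system — 7 states:
  v0 = b.(a.0 | (0 | 0) + b.b.0 + ((0 + 0) | a.0 + b.(0 + 0))) :: —b→ v1
  v1 = a.0 | (0 | 0) + b.b.0 + ((0 + 0) | a.0 + b.(0 + 0)) :: —a→ v2, —a→ v3, —b→ v4, —b→ v5
  v2 = (0 + 0) | 0 :: stopped
  v3 = 0 | (0 | 0) :: stopped
  v4 = 0 + 0 :: stopped
  v5 = b.0 :: —b→ v6
  v6 = 0 :: stopped
Bisimilarity quotient blocks:
  B0 = {u0, v0}
  B1 = {u1, v1}
  B2 = {u2, u3, u4, u6, v2, v3, v4, v6}
  B3 = {u5, v5}
u0 ∈ B0, v0 ∈ B0 → same block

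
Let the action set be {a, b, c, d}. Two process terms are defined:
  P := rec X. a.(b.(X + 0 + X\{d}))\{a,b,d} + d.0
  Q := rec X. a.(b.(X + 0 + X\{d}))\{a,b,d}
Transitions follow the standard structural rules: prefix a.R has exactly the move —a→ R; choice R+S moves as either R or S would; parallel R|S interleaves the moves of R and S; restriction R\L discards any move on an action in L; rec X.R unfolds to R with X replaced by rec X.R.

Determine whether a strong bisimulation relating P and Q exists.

not bisimilar

P's transition system — 3 states:
  u0 = rec X. a.(b.(X + 0 + X\{d}))\{a,b,d} + d.0 has moves -a-> u1, -d-> u2
  u1 = (b.((rec X. a.(b.(X + 0 + X\{d}))\{a,b,d} + d.0) + 0 + (rec X. a.(b.(X + 0 + X\{d}))\{a,b,d} + d.0)\{d}))\{a,b,d} has moves (no moves)
  u2 = 0 has moves (no moves)
Q's transition system — 2 states:
  v0 = rec X. a.(b.(X + 0 + X\{d}))\{a,b,d} has moves -a-> v1
  v1 = (b.((rec X. a.(b.(X + 0 + X\{d}))\{a,b,d}) + 0 + (rec X. a.(b.(X + 0 + X\{d}))\{a,b,d})\{d}))\{a,b,d} has moves (no moves)
Partition-refinement fixed point:
  B0 = {u0}
  B1 = {u1, u2, v1}
  B2 = {v0}
u0 ∈ B0, v0 ∈ B2 → different blocks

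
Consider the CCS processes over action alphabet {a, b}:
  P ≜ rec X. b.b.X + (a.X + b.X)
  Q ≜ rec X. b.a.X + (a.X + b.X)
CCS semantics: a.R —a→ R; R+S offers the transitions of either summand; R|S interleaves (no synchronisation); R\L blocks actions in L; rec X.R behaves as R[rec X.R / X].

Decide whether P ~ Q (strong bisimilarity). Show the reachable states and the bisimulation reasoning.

P's transition system — 2 states:
  s0 = rec X. b.b.X + (a.X + b.X) | =a=> s0, =b=> s0, =b=> s1
  s1 = b.(rec X. b.b.X + (a.X + b.X)) | =b=> s0
Q's transition system — 2 states:
  t0 = rec X. b.a.X + (a.X + b.X) | =a=> t0, =b=> t0, =b=> t1
  t1 = a.(rec X. b.a.X + (a.X + b.X)) | =a=> t0
Partition-refinement fixed point:
  B0 = {s0}
  B1 = {s1}
  B2 = {t0}
  B3 = {t1}
s0 ∈ B0, t0 ∈ B2 → different blocks

NO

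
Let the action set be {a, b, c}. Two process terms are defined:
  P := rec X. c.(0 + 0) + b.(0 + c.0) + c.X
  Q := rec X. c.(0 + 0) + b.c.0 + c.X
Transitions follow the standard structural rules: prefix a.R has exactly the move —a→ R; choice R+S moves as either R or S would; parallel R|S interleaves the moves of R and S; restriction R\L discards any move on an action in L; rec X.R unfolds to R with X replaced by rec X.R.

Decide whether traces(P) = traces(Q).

LTS(P): 4 reachable states
  u0 = rec X. c.(0 + 0) + b.(0 + c.0) + c.X :: =b=> u1, =c=> u0, =c=> u2
  u1 = 0 + c.0 :: =c=> u3
  u2 = 0 + 0 :: stopped
  u3 = 0 :: stopped
LTS(Q): 4 reachable states
  v0 = rec X. c.(0 + 0) + b.c.0 + c.X :: =b=> v1, =c=> v0, =c=> v2
  v1 = c.0 :: =c=> v3
  v2 = 0 + 0 :: stopped
  v3 = 0 :: stopped
Coarsest stable partition (strong bisimilarity classes):
  B0 = {u0, v0}
  B1 = {u1, v1}
  B2 = {u2, u3, v2, v3}
u0 ∈ B0, v0 ∈ B0 → same block
Bisimilar ⇒ trace-equivalent.

YES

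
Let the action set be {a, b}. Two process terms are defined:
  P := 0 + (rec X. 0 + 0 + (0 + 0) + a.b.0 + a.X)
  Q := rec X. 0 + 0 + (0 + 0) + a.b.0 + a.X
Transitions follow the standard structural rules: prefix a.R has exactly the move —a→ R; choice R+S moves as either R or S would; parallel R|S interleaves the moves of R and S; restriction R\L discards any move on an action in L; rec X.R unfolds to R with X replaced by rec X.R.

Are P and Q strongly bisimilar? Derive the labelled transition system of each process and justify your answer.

LTS(P): 4 reachable states
  m0 = 0 + (rec X. 0 + 0 + (0 + 0) + a.b.0 + a.X) has moves -a-> m1, -a-> m2
  m1 = b.0 has moves -b-> m3
  m2 = rec X. 0 + 0 + (0 + 0) + a.b.0 + a.X has moves -a-> m1, -a-> m2
  m3 = 0 has moves ·
LTS(Q): 3 reachable states
  n0 = rec X. 0 + 0 + (0 + 0) + a.b.0 + a.X has moves -a-> n0, -a-> n1
  n1 = b.0 has moves -b-> n2
  n2 = 0 has moves ·
Bisimilarity quotient blocks:
  B0 = {m0, m2, n0}
  B1 = {m1, n1}
  B2 = {m3, n2}
m0 ∈ B0, n0 ∈ B0 → same block

P ~ Q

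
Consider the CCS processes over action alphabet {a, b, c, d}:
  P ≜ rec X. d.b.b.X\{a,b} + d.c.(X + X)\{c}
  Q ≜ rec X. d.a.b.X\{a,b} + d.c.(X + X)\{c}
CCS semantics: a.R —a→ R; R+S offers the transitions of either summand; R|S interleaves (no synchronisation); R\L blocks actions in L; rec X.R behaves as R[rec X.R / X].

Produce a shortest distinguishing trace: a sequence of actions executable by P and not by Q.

db

P's transition system — 17 states:
  p0 = rec X. d.b.b.X\{a,b} + d.c.(X + X)\{c} :: -d-> p1, -d-> p2
  p1 = b.b.(rec X. d.b.b.X\{a,b} + d.c.(X + X)\{c})\{a,b} :: -b-> p3
  p2 = c.((rec X. d.b.b.X\{a,b} + d.c.(X + X)\{c}) + (rec X. d.b.b.X\{a,b} + d.c.(X + X)\{c}))\{c} :: -c-> p4
  p3 = b.(rec X. d.b.b.X\{a,b} + d.c.(X + X)\{c})\{a,b} :: -b-> p5
  p4 = ((rec X. d.b.b.X\{a,b} + d.c.(X + X)\{c}) + (rec X. d.b.b.X\{a,b} + d.c.(X + X)\{c}))\{c} :: -d-> p6, -d-> p7
  p5 = (rec X. d.b.b.X\{a,b} + d.c.(X + X)\{c})\{a,b} :: -d-> p8, -d-> p9
  p6 = (b.b.(rec X. d.b.b.X\{a,b} + d.c.(X + X)\{c})\{a,b})\{c} :: -b-> p10
  p7 = (c.((rec X. d.b.b.X\{a,b} + d.c.(X + X)\{c}) + (rec X. d.b.b.X\{a,b} + d.c.(X + X)\{c}))\{c})\{c} :: stopped
  p8 = (b.b.(rec X. d.b.b.X\{a,b} + d.c.(X + X)\{c})\{a,b})\{a,b} :: stopped
  p9 = (c.((rec X. d.b.b.X\{a,b} + d.c.(X + X)\{c}) + (rec X. d.b.b.X\{a,b} + d.c.(X + X)\{c}))\{c})\{a,b} :: -c-> p11
  p10 = (b.(rec X. d.b.b.X\{a,b} + d.c.(X + X)\{c})\{a,b})\{c} :: -b-> p12
  p11 = ((rec X. d.b.b.X\{a,b} + d.c.(X + X)\{c}) + (rec X. d.b.b.X\{a,b} + d.c.(X + X)\{c}))\{c}\{a,b} :: -d-> p13, -d-> p14
  p12 = (rec X. d.b.b.X\{a,b} + d.c.(X + X)\{c})\{a,b}\{c} :: -d-> p15, -d-> p16
  p13 = (b.b.(rec X. d.b.b.X\{a,b} + d.c.(X + X)\{c})\{a,b})\{c}\{a,b} :: stopped
  p14 = (c.((rec X. d.b.b.X\{a,b} + d.c.(X + X)\{c}) + (rec X. d.b.b.X\{a,b} + d.c.(X + X)\{c}))\{c})\{c}\{a,b} :: stopped
  p15 = (b.b.(rec X. d.b.b.X\{a,b} + d.c.(X + X)\{c})\{a,b})\{a,b}\{c} :: stopped
  p16 = (c.((rec X. d.b.b.X\{a,b} + d.c.(X + X)\{c}) + (rec X. d.b.b.X\{a,b} + d.c.(X + X)\{c}))\{c})\{a,b}\{c} :: stopped
Q's transition system — 17 states:
  q0 = rec X. d.a.b.X\{a,b} + d.c.(X + X)\{c} :: -d-> q1, -d-> q2
  q1 = a.b.(rec X. d.a.b.X\{a,b} + d.c.(X + X)\{c})\{a,b} :: -a-> q3
  q2 = c.((rec X. d.a.b.X\{a,b} + d.c.(X + X)\{c}) + (rec X. d.a.b.X\{a,b} + d.c.(X + X)\{c}))\{c} :: -c-> q4
  q3 = b.(rec X. d.a.b.X\{a,b} + d.c.(X + X)\{c})\{a,b} :: -b-> q5
  q4 = ((rec X. d.a.b.X\{a,b} + d.c.(X + X)\{c}) + (rec X. d.a.b.X\{a,b} + d.c.(X + X)\{c}))\{c} :: -d-> q6, -d-> q7
  q5 = (rec X. d.a.b.X\{a,b} + d.c.(X + X)\{c})\{a,b} :: -d-> q8, -d-> q9
  q6 = (a.b.(rec X. d.a.b.X\{a,b} + d.c.(X + X)\{c})\{a,b})\{c} :: -a-> q10
  q7 = (c.((rec X. d.a.b.X\{a,b} + d.c.(X + X)\{c}) + (rec X. d.a.b.X\{a,b} + d.c.(X + X)\{c}))\{c})\{c} :: stopped
  q8 = (a.b.(rec X. d.a.b.X\{a,b} + d.c.(X + X)\{c})\{a,b})\{a,b} :: stopped
  q9 = (c.((rec X. d.a.b.X\{a,b} + d.c.(X + X)\{c}) + (rec X. d.a.b.X\{a,b} + d.c.(X + X)\{c}))\{c})\{a,b} :: -c-> q11
  q10 = (b.(rec X. d.a.b.X\{a,b} + d.c.(X + X)\{c})\{a,b})\{c} :: -b-> q12
  q11 = ((rec X. d.a.b.X\{a,b} + d.c.(X + X)\{c}) + (rec X. d.a.b.X\{a,b} + d.c.(X + X)\{c}))\{c}\{a,b} :: -d-> q13, -d-> q14
  q12 = (rec X. d.a.b.X\{a,b} + d.c.(X + X)\{c})\{a,b}\{c} :: -d-> q15, -d-> q16
  q13 = (a.b.(rec X. d.a.b.X\{a,b} + d.c.(X + X)\{c})\{a,b})\{c}\{a,b} :: stopped
  q14 = (c.((rec X. d.a.b.X\{a,b} + d.c.(X + X)\{c}) + (rec X. d.a.b.X\{a,b} + d.c.(X + X)\{c}))\{c})\{c}\{a,b} :: stopped
  q15 = (a.b.(rec X. d.a.b.X\{a,b} + d.c.(X + X)\{c})\{a,b})\{a,b}\{c} :: stopped
  q16 = (c.((rec X. d.a.b.X\{a,b} + d.c.(X + X)\{c}) + (rec X. d.a.b.X\{a,b} + d.c.(X + X)\{c}))\{c})\{a,b}\{c} :: stopped
Trace ⟨db⟩ through P, begin at {p0}:
  step 1 (d): {p1, p2}
  step 2 (b): {p3}
  P completes σ.
Trace ⟨db⟩ through Q, begin at {q0}:
  step 1 (d): {q1, q2}
  step 2 (b): no successor for Q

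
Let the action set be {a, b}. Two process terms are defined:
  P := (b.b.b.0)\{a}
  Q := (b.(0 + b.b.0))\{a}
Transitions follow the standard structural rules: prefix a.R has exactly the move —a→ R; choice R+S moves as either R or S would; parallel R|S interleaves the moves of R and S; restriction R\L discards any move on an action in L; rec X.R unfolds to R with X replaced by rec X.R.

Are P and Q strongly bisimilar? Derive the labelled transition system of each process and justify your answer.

YES

P's transition system — 4 states:
  u0 = (b.b.b.0)\{a} | -b-> u1
  u1 = (b.b.0)\{a} | -b-> u2
  u2 = (b.0)\{a} | -b-> u3
  u3 = 0\{a} | deadlocked
Q's transition system — 4 states:
  v0 = (b.(0 + b.b.0))\{a} | -b-> v1
  v1 = (0 + b.b.0)\{a} | -b-> v2
  v2 = (b.0)\{a} | -b-> v3
  v3 = 0\{a} | deadlocked
Bisimilarity quotient blocks:
  B0 = {u0, v0}
  B1 = {u1, v1}
  B2 = {u2, v2}
  B3 = {u3, v3}
u0 ∈ B0, v0 ∈ B0 → same block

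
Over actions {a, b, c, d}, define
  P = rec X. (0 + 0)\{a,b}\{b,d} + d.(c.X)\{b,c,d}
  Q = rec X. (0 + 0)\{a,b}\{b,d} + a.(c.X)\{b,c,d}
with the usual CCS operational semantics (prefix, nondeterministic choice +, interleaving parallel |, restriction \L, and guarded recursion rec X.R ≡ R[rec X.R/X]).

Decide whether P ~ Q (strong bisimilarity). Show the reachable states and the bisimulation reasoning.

P ≁ Q

Reachable graph of P (2 states):
  m0 = rec X. (0 + 0)\{a,b}\{b,d} + d.(c.X)\{b,c,d} → ··d··> m1
  m1 = (c.(rec X. (0 + 0)\{a,b}\{b,d} + d.(c.X)\{b,c,d}))\{b,c,d} → deadlocked
Reachable graph of Q (2 states):
  n0 = rec X. (0 + 0)\{a,b}\{b,d} + a.(c.X)\{b,c,d} → ··a··> n1
  n1 = (c.(rec X. (0 + 0)\{a,b}\{b,d} + a.(c.X)\{b,c,d}))\{b,c,d} → deadlocked
Partition-refinement fixed point:
  B0 = {m0}
  B1 = {m1, n1}
  B2 = {n0}
m0 ∈ B0, n0 ∈ B2 → different blocks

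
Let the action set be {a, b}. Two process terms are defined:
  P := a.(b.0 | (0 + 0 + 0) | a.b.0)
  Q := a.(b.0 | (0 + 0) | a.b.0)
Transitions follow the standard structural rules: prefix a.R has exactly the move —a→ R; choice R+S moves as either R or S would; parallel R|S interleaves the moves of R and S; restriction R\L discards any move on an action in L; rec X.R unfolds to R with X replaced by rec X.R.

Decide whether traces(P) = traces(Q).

YES

Reachable graph of P (7 states):
  m0 = a.(b.0 | (0 + 0 + 0) | a.b.0) | ··a··> m1
  m1 = b.0 | (0 + 0 + 0) | a.b.0 | ··a··> m2, ··b··> m3
  m2 = b.0 | (0 + 0 + 0) | b.0 | ··b··> m4, ··b··> m5
  m3 = 0 | (0 + 0 + 0) | a.b.0 | ··a··> m4
  m4 = 0 | (0 + 0 + 0) | b.0 | ··b··> m6
  m5 = b.0 | (0 + 0 + 0) | 0 | ··b··> m6
  m6 = 0 | (0 + 0 + 0) | 0 | ∅
Reachable graph of Q (7 states):
  n0 = a.(b.0 | (0 + 0) | a.b.0) | ··a··> n1
  n1 = b.0 | (0 + 0) | a.b.0 | ··a··> n2, ··b··> n3
  n2 = b.0 | (0 + 0) | b.0 | ··b··> n4, ··b··> n5
  n3 = 0 | (0 + 0) | a.b.0 | ··a··> n4
  n4 = 0 | (0 + 0) | b.0 | ··b··> n6
  n5 = b.0 | (0 + 0) | 0 | ··b··> n6
  n6 = 0 | (0 + 0) | 0 | ∅
Bisimilarity quotient blocks:
  B0 = {m0, n0}
  B1 = {m1, n1}
  B2 = {m2, n2}
  B3 = {m4, m5, n4, n5}
  B4 = {m6, n6}
  B5 = {m3, n3}
m0 ∈ B0, n0 ∈ B0 → same block
Bisimilar ⇒ trace-equivalent.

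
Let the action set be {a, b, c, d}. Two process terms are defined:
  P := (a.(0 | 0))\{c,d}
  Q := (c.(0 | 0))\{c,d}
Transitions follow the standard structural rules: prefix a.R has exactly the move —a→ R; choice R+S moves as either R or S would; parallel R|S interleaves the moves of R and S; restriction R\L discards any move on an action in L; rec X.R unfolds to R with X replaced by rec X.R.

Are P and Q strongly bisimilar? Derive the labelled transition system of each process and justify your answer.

P's transition system — 2 states:
  p0 = (a.(0 | 0))\{c,d} → —a→ p1
  p1 = (0 | 0)\{c,d} → ∅
Q's transition system — 1 states:
  q0 = (c.(0 | 0))\{c,d} → ∅
Partition-refinement fixed point:
  B0 = {p0}
  B1 = {p1, q0}
p0 ∈ B0, q0 ∈ B1 → different blocks

P ≁ Q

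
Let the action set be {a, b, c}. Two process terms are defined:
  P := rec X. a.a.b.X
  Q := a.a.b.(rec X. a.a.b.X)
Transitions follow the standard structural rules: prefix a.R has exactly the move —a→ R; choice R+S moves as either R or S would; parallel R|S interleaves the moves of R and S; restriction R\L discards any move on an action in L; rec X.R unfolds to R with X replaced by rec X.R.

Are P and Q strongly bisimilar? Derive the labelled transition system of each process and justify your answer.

LTS(P): 3 reachable states
  u0 = rec X. a.a.b.X | ··a··> u1
  u1 = a.b.(rec X. a.a.b.X) | ··a··> u2
  u2 = b.(rec X. a.a.b.X) | ··b··> u0
LTS(Q): 4 reachable states
  v0 = a.a.b.(rec X. a.a.b.X) | ··a··> v1
  v1 = a.b.(rec X. a.a.b.X) | ··a··> v2
  v2 = b.(rec X. a.a.b.X) | ··b··> v3
  v3 = rec X. a.a.b.X | ··a··> v1
Partition-refinement fixed point:
  B0 = {u0, v0, v3}
  B1 = {u1, v1}
  B2 = {u2, v2}
u0 ∈ B0, v0 ∈ B0 → same block

P ~ Q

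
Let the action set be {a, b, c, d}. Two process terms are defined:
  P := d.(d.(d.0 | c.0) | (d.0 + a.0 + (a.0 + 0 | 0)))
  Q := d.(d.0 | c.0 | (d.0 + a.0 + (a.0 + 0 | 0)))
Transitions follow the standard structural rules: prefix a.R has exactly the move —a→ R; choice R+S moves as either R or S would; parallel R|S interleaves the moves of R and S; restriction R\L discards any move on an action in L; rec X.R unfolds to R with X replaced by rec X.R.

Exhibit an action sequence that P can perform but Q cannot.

P's transition system — 11 states:
  p0 = d.(d.(d.0 | c.0) | (d.0 + a.0 + (a.0 + 0 | 0))) has moves =d=> p1
  p1 = d.(d.0 | c.0) | (d.0 + a.0 + (a.0 + 0 | 0)) has moves =a=> p2, =d=> p2, =d=> p3
  p2 = d.(d.0 | c.0) | 0 has moves =d=> p4
  p3 = d.0 | c.0 | (d.0 + a.0 + (a.0 + 0 | 0)) has moves =a=> p4, =c=> p5, =d=> p4, =d=> p6
  p4 = d.0 | c.0 | 0 has moves =c=> p7, =d=> p8
  p5 = d.0 | 0 | (d.0 + a.0 + (a.0 + 0 | 0)) has moves =a=> p7, =d=> p7, =d=> p9
  p6 = 0 | c.0 | (d.0 + a.0 + (a.0 + 0 | 0)) has moves =a=> p8, =c=> p9, =d=> p8
  p7 = d.0 | 0 | 0 has moves =d=> p10
  p8 = 0 | c.0 | 0 has moves =c=> p10
  p9 = 0 | 0 | (d.0 + a.0 + (a.0 + 0 | 0)) has moves =a=> p10, =d=> p10
  p10 = 0 | 0 | 0 has moves ∅
Q's transition system — 9 states:
  q0 = d.(d.0 | c.0 | (d.0 + a.0 + (a.0 + 0 | 0))) has moves =d=> q1
  q1 = d.0 | c.0 | (d.0 + a.0 + (a.0 + 0 | 0)) has moves =a=> q2, =c=> q3, =d=> q2, =d=> q4
  q2 = d.0 | c.0 | 0 has moves =c=> q5, =d=> q6
  q3 = d.0 | 0 | (d.0 + a.0 + (a.0 + 0 | 0)) has moves =a=> q5, =d=> q5, =d=> q7
  q4 = 0 | c.0 | (d.0 + a.0 + (a.0 + 0 | 0)) has moves =a=> q6, =c=> q7, =d=> q6
  q5 = d.0 | 0 | 0 has moves =d=> q8
  q6 = 0 | c.0 | 0 has moves =c=> q8
  q7 = 0 | 0 | (d.0 + a.0 + (a.0 + 0 | 0)) has moves =a=> q8, =d=> q8
  q8 = 0 | 0 | 0 has moves ∅
Trace ⟨dadd⟩ through P, begin at {p0}:
  [1] d ⇒ {p1}
  [2] a ⇒ {p2}
  [3] d ⇒ {p4}
  [4] d ⇒ {p8}
  ✓ P
Trace ⟨dadd⟩ through Q, begin at {q0}:
  [1] d ⇒ {q1}
  [2] a ⇒ {q2}
  [3] d ⇒ {q6}
  [4] d ⇒ ∅  — Q cannot continue

dadd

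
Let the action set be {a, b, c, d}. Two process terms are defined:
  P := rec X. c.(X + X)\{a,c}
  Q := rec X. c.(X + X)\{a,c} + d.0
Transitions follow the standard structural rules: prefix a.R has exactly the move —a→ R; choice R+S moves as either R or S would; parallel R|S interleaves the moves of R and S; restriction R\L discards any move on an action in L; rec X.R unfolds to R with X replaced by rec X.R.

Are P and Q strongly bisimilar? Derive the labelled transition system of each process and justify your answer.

not bisimilar

Reachable graph of P (2 states):
  u0 = rec X. c.(X + X)\{a,c} has moves -c-> u1
  u1 = ((rec X. c.(X + X)\{a,c}) + (rec X. c.(X + X)\{a,c}))\{a,c} has moves stopped
Reachable graph of Q (4 states):
  v0 = rec X. c.(X + X)\{a,c} + d.0 has moves -c-> v1, -d-> v2
  v1 = ((rec X. c.(X + X)\{a,c} + d.0) + (rec X. c.(X + X)\{a,c} + d.0))\{a,c} has moves -d-> v3
  v2 = 0 has moves stopped
  v3 = 0\{a,c} has moves stopped
Partition-refinement fixed point:
  B0 = {u0}
  B1 = {u1, v2, v3}
  B2 = {v0}
  B3 = {v1}
u0 ∈ B0, v0 ∈ B2 → different blocks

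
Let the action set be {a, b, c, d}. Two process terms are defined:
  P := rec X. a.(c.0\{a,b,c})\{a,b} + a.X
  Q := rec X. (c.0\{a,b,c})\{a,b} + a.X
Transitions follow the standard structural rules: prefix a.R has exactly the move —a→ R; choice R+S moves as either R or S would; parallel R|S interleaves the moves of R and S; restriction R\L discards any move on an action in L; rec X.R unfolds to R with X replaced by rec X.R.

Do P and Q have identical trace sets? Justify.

P's transition system — 3 states:
  u0 = rec X. a.(c.0\{a,b,c})\{a,b} + a.X :: =a=> u0, =a=> u1
  u1 = (c.0\{a,b,c})\{a,b} :: =c=> u2
  u2 = 0\{a,b,c}\{a,b} :: ∅
Q's transition system — 2 states:
  v0 = rec X. (c.0\{a,b,c})\{a,b} + a.X :: =a=> v0, =c=> v1
  v1 = 0\{a,b,c}\{a,b} :: ∅
Executing c from Q (initial set {v0}):
  step 1 (c): {v1}
  Q completes σ.
Executing c from P (initial set {u0}):
  step 1 (c): ∅  — P cannot continue

trace-distinct — witness ⟨c⟩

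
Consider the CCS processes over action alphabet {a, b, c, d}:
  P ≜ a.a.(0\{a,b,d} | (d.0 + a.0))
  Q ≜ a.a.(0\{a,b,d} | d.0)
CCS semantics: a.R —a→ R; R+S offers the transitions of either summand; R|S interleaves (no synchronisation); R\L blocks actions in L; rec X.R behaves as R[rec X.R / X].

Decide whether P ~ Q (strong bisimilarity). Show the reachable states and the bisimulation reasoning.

P's transition system — 4 states:
  u0 = a.a.(0\{a,b,d} | (d.0 + a.0)) | --a--▸ u1
  u1 = a.(0\{a,b,d} | (d.0 + a.0)) | --a--▸ u2
  u2 = 0\{a,b,d} | (d.0 + a.0) | --a--▸ u3, --d--▸ u3
  u3 = 0\{a,b,d} | 0 | ·
Q's transition system — 4 states:
  v0 = a.a.(0\{a,b,d} | d.0) | --a--▸ v1
  v1 = a.(0\{a,b,d} | d.0) | --a--▸ v2
  v2 = 0\{a,b,d} | d.0 | --d--▸ v3
  v3 = 0\{a,b,d} | 0 | ·
Partition-refinement fixed point:
  B0 = {u0}
  B1 = {u1}
  B2 = {u2}
  B3 = {u3, v3}
  B4 = {v0}
  B5 = {v1}
  B6 = {v2}
u0 ∈ B0, v0 ∈ B4 → different blocks

NO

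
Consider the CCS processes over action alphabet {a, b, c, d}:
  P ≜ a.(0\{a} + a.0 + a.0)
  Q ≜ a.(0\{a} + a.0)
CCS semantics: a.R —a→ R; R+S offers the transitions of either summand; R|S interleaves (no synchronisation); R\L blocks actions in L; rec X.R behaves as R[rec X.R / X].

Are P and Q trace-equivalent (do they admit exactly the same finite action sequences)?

traces(P) = traces(Q)

LTS(P): 3 reachable states
  m0 = a.(0\{a} + a.0 + a.0) → —a→ m1
  m1 = 0\{a} + a.0 + a.0 → —a→ m2
  m2 = 0 → deadlocked
LTS(Q): 3 reachable states
  n0 = a.(0\{a} + a.0) → —a→ n1
  n1 = 0\{a} + a.0 → —a→ n2
  n2 = 0 → deadlocked
Partition-refinement fixed point:
  B0 = {m0, n0}
  B1 = {m1, n1}
  B2 = {m2, n2}
m0 ∈ B0, n0 ∈ B0 → same block
Bisimilar ⇒ trace-equivalent.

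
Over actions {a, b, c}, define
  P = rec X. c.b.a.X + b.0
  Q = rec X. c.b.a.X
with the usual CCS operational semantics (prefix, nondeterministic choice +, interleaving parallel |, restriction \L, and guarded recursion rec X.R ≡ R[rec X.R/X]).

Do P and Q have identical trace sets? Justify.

NO — witness ⟨b⟩

Reachable graph of P (4 states):
  m0 = rec X. c.b.a.X + b.0 has moves —b→ m1, —c→ m2
  m1 = 0 has moves (no moves)
  m2 = b.a.(rec X. c.b.a.X + b.0) has moves —b→ m3
  m3 = a.(rec X. c.b.a.X + b.0) has moves —a→ m0
Reachable graph of Q (3 states):
  n0 = rec X. c.b.a.X has moves —c→ n1
  n1 = b.a.(rec X. c.b.a.X) has moves —b→ n2
  n2 = a.(rec X. c.b.a.X) has moves —a→ n0
Run σ = ⟨b⟩ on P: start {m0}
  [1] b ⇒ {m1}
  ✓ P
Run σ = ⟨b⟩ on Q: start {n0}
  [1] b ⇒ no successor for Q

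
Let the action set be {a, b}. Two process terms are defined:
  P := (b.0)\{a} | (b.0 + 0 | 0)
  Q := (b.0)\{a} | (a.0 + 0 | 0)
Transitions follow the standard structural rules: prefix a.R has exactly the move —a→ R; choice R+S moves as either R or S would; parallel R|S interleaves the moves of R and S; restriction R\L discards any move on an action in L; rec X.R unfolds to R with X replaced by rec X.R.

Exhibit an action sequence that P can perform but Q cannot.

bb

Reachable graph of P (4 states):
  m0 = (b.0)\{a} | (b.0 + 0 | 0) :: =b=> m1, =b=> m2
  m1 = (b.0)\{a} | 0 :: =b=> m3
  m2 = 0\{a} | (b.0 + 0 | 0) :: =b=> m3
  m3 = 0\{a} | 0 :: (no moves)
Reachable graph of Q (4 states):
  n0 = (b.0)\{a} | (a.0 + 0 | 0) :: =a=> n1, =b=> n2
  n1 = (b.0)\{a} | 0 :: =b=> n3
  n2 = 0\{a} | (a.0 + 0 | 0) :: =a=> n3
  n3 = 0\{a} | 0 :: (no moves)
Run σ = ⟨bb⟩ on P: start {m0}
  after b @ step 1: {m1, m2}
  after b @ step 2: {m3}
  P completes σ.
Run σ = ⟨bb⟩ on Q: start {n0}
  after b @ step 1: {n2}
  after b @ step 2: no successor for Q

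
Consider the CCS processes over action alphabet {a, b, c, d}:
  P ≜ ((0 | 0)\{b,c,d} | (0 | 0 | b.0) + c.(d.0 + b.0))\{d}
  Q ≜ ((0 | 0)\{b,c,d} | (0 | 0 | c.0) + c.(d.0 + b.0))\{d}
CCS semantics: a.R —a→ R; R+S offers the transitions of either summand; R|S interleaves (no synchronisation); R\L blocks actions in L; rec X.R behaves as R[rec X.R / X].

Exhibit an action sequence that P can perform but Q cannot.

LTS(P): 4 reachable states
  p0 = ((0 | 0)\{b,c,d} | (0 | 0 | b.0) + c.(d.0 + b.0))\{d} ⊢ ··b··> p1, ··c··> p2
  p1 = ((0 | 0)\{b,c,d} | (0 | 0 | 0))\{d} ⊢ ·
  p2 = (d.0 + b.0)\{d} ⊢ ··b··> p3
  p3 = 0\{d} ⊢ ·
LTS(Q): 4 reachable states
  q0 = ((0 | 0)\{b,c,d} | (0 | 0 | c.0) + c.(d.0 + b.0))\{d} ⊢ ··c··> q1, ··c··> q2
  q1 = ((0 | 0)\{b,c,d} | (0 | 0 | 0))\{d} ⊢ ·
  q2 = (d.0 + b.0)\{d} ⊢ ··b··> q3
  q3 = 0\{d} ⊢ ·
Executing b from P (initial set {p0}):
  after b @ step 1: {p1}
  ✓ P
Executing b from Q (initial set {q0}):
  after b @ step 1: no successor for Q

b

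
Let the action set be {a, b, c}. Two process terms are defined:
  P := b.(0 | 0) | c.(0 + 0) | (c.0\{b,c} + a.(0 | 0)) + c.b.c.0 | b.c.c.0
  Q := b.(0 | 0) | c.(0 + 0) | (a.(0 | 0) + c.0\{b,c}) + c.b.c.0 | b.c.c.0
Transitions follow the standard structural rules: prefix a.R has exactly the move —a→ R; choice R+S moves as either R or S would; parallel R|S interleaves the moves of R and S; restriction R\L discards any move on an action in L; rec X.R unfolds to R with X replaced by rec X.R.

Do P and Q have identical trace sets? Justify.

Reachable graph of P (27 states):
  m0 = b.(0 | 0) | c.(0 + 0) | (c.0\{b,c} + a.(0 | 0)) + c.b.c.0 | b.c.c.0 → ··a··> m1, ··b··> m2, ··b··> m3, ··c··> m4, ··c··> m5, ··c··> m6
  m1 = b.(0 | 0) | c.(0 + 0) | (0 | 0) → ··b··> m7, ··c··> m8
  m2 = 0 | 0 | c.(0 + 0) | (c.0\{b,c} + a.(0 | 0)) → ··a··> m7, ··c··> m10, ··c··> m9
  m3 = c.b.c.0 | c.c.0 → ··c··> m11, ··c··> m12
  m4 = b.(0 | 0) | (0 + 0) | (c.0\{b,c} + a.(0 | 0)) → ··a··> m8, ··b··> m9, ··c··> m13
  m5 = b.(0 | 0) | c.(0 + 0) | 0\{b,c} → ··b··> m10, ··c··> m13
  m6 = b.c.0 | b.c.c.0 → ··b··> m11, ··b··> m14
  m7 = 0 | 0 | c.(0 + 0) | (0 | 0) → ··c··> m15
  m8 = b.(0 | 0) | (0 + 0) | (0 | 0) → ··b··> m15
  m9 = 0 | 0 | (0 + 0) | (c.0\{b,c} + a.(0 | 0)) → ··a··> m15, ··c··> m16
  m10 = 0 | 0 | c.(0 + 0) | 0\{b,c} → ··c··> m16
  m11 = b.c.0 | c.c.0 → ··b··> m17, ··c··> m18
  m12 = c.b.c.0 | c.0 → ··c··> m18, ··c··> m19
  m13 = b.(0 | 0) | (0 + 0) | 0\{b,c} → ··b··> m16
  m14 = c.0 | b.c.c.0 → ··b··> m17, ··c··> m20
  m15 = 0 | 0 | (0 + 0) | (0 | 0) → ·
  m16 = 0 | 0 | (0 + 0) | 0\{b,c} → ·
  m17 = c.0 | c.c.0 → ··c··> m21, ··c··> m22
  m18 = b.c.0 | c.0 → ··b··> m22, ··c··> m23
  m19 = c.b.c.0 | 0 → ··c··> m23
  m20 = 0 | b.c.c.0 → ··b··> m21
  m21 = 0 | c.c.0 → ··c··> m24
  m22 = c.0 | c.0 → ··c··> m24, ··c··> m25
  m23 = b.c.0 | 0 → ··b··> m25
  m24 = 0 | c.0 → ··c··> m26
  m25 = c.0 | 0 → ··c··> m26
  m26 = 0 | 0 → ·
Reachable graph of Q (27 states):
  n0 = b.(0 | 0) | c.(0 + 0) | (a.(0 | 0) + c.0\{b,c}) + c.b.c.0 | b.c.c.0 → ··a··> n1, ··b··> n2, ··b··> n3, ··c··> n4, ··c··> n5, ··c··> n6
  n1 = b.(0 | 0) | c.(0 + 0) | (0 | 0) → ··b··> n7, ··c··> n8
  n2 = 0 | 0 | c.(0 + 0) | (a.(0 | 0) + c.0\{b,c}) → ··a··> n7, ··c··> n10, ··c··> n9
  n3 = c.b.c.0 | c.c.0 → ··c··> n11, ··c··> n12
  n4 = b.(0 | 0) | (0 + 0) | (a.(0 | 0) + c.0\{b,c}) → ··a··> n8, ··b··> n9, ··c··> n13
  n5 = b.(0 | 0) | c.(0 + 0) | 0\{b,c} → ··b··> n10, ··c··> n13
  n6 = b.c.0 | b.c.c.0 → ··b··> n11, ··b··> n14
  n7 = 0 | 0 | c.(0 + 0) | (0 | 0) → ··c··> n15
  n8 = b.(0 | 0) | (0 + 0) | (0 | 0) → ··b··> n15
  n9 = 0 | 0 | (0 + 0) | (a.(0 | 0) + c.0\{b,c}) → ··a··> n15, ··c··> n16
  n10 = 0 | 0 | c.(0 + 0) | 0\{b,c} → ··c··> n16
  n11 = b.c.0 | c.c.0 → ··b··> n17, ··c··> n18
  n12 = c.b.c.0 | c.0 → ··c··> n18, ··c··> n19
  n13 = b.(0 | 0) | (0 + 0) | 0\{b,c} → ··b··> n16
  n14 = c.0 | b.c.c.0 → ··b··> n17, ··c··> n20
  n15 = 0 | 0 | (0 + 0) | (0 | 0) → ·
  n16 = 0 | 0 | (0 + 0) | 0\{b,c} → ·
  n17 = c.0 | c.c.0 → ··c··> n21, ··c··> n22
  n18 = b.c.0 | c.0 → ··b··> n22, ··c··> n23
  n19 = c.b.c.0 | 0 → ··c··> n23
  n20 = 0 | b.c.c.0 → ··b··> n21
  n21 = 0 | c.c.0 → ··c··> n24
  n22 = c.0 | c.0 → ··c··> n24, ··c··> n25
  n23 = b.c.0 | 0 → ··b··> n25
  n24 = 0 | c.0 → ··c··> n26
  n25 = c.0 | 0 → ··c··> n26
  n26 = 0 | 0 → ·
Partition-refinement fixed point:
  B0 = {m0, n0}
  B1 = {m1, m5, n1, n5}
  B2 = {m10, m24, m25, m7, n10, n24, n25, n7}
  B3 = {m15, m16, m26, n15, n16, n26}
  B4 = {m13, m8, n13, n8}
  B5 = {m6, n6}
  B6 = {m14, n14}
  B7 = {m20, n20}
  B8 = {m21, m22, n21, n22}
  B9 = {m17, n17}
  B10 = {m11, n11}
  B11 = {m18, n18}
  B12 = {m23, n23}
  B13 = {m4, n4}
  B14 = {m9, n9}
  B15 = {m2, n2}
  B16 = {m3, n3}
  B17 = {m12, n12}
  B18 = {m19, n19}
m0 ∈ B0, n0 ∈ B0 → same block
Bisimilar ⇒ trace-equivalent.

traces(P) = traces(Q)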